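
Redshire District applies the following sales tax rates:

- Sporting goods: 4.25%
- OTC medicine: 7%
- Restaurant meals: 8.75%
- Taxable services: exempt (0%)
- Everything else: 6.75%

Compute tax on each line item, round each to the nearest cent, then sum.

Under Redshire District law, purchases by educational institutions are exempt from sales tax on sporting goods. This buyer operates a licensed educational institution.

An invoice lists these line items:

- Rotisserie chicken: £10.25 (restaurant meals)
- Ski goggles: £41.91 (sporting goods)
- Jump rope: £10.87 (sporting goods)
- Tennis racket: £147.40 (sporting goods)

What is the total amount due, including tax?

£211.33

Rotisserie chicken £10.25: restaurant meals → 8.75% → £0.90
Ski goggles £41.91: sporting goods, buyer-exempt → 0% → £0.00
Jump rope £10.87: sporting goods, buyer-exempt → 0% → £0.00
Tennis racket £147.40: sporting goods, buyer-exempt → 0% → £0.00
Subtotal = £210.43; tax = £0.90; total due = £211.33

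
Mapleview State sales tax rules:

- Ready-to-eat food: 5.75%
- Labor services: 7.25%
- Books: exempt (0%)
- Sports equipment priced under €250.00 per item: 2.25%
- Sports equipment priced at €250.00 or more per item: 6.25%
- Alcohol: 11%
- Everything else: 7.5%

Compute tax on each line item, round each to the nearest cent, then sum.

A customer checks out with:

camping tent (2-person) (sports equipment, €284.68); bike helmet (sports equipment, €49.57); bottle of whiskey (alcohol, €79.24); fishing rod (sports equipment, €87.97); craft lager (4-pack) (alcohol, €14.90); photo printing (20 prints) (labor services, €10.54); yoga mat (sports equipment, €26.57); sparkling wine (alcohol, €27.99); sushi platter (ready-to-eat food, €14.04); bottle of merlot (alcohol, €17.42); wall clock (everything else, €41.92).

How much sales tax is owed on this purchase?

Camping tent (2-person) €284.68: sports equipment, €250.00 or more → 6.25% → €17.79
Bike helmet €49.57: sports equipment, under €250.00 → 2.25% → €1.12
Bottle of whiskey €79.24: alcohol → 11% → €8.72
Fishing rod €87.97: sports equipment, under €250.00 → 2.25% → €1.98
Craft lager (4-pack) €14.90: alcohol → 11% → €1.64
Photo printing (20 prints) €10.54: labor services → 7.25% → €0.76
Yoga mat €26.57: sports equipment, under €250.00 → 2.25% → €0.60
Sparkling wine €27.99: alcohol → 11% → €3.08
Sushi platter €14.04: ready-to-eat food → 5.75% → €0.81
Bottle of merlot €17.42: alcohol → 11% → €1.92
Wall clock €41.92: everything else → 7.5% → €3.14
Total tax = €17.79 + €1.12 + €8.72 + €1.98 + €1.64 + €0.76 + €0.60 + €3.08 + €0.81 + €1.92 + €3.14 = €41.56

€41.56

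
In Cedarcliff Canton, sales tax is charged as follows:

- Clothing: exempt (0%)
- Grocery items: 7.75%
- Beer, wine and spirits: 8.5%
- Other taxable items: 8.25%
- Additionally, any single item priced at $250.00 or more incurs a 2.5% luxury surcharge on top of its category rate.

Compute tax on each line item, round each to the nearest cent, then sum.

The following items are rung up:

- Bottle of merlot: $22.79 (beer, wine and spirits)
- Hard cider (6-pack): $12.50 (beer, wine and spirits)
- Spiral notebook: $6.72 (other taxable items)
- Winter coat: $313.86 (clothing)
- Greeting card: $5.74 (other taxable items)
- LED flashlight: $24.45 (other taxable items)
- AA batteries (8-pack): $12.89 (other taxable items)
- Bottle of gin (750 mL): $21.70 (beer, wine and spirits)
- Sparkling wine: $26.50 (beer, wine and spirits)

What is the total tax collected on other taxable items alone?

Spiral notebook $6.72: other taxable items → 8.25% → $0.55
Greeting card $5.74: other taxable items → 8.25% → $0.47
LED flashlight $24.45: other taxable items → 8.25% → $2.02
AA batteries (8-pack) $12.89: other taxable items → 8.25% → $1.06
Tax on other taxable items = $0.55 + $0.47 + $2.02 + $1.06 = $4.10

$4.10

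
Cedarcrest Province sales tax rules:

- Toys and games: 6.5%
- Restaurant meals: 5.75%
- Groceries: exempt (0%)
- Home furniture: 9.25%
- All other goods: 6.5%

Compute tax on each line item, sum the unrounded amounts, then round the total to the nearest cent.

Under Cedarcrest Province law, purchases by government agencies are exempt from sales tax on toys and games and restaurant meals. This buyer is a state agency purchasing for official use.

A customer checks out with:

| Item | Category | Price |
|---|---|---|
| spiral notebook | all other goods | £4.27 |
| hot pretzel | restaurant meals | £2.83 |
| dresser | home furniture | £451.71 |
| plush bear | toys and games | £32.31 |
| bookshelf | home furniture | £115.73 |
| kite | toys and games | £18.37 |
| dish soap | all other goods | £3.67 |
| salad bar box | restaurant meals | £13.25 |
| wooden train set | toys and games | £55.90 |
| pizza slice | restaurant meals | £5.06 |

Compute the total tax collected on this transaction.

Spiral notebook £4.27: all other goods → 6.5% → £0.27755
Hot pretzel £2.83: restaurant meals, buyer-exempt → 0% → £0.00
Dresser £451.71: home furniture → 9.25% → £41.783175
Plush bear £32.31: toys and games, buyer-exempt → 0% → £0.00
Bookshelf £115.73: home furniture → 9.25% → £10.705025
Kite £18.37: toys and games, buyer-exempt → 0% → £0.00
Dish soap £3.67: all other goods → 6.5% → £0.23855
Salad bar box £13.25: restaurant meals, buyer-exempt → 0% → £0.00
Wooden train set £55.90: toys and games, buyer-exempt → 0% → £0.00
Pizza slice £5.06: restaurant meals, buyer-exempt → 0% → £0.00
Unrounded tax sum = £53.0043 → £53.00

£53.00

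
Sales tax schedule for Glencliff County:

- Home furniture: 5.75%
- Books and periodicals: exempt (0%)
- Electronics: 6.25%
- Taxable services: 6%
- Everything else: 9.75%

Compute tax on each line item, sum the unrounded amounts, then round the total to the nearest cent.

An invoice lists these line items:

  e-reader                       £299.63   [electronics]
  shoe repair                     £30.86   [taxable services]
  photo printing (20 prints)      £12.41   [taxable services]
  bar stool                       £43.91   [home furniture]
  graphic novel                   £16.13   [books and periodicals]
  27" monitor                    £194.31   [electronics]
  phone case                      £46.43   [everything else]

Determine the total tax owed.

£40.52

E-reader £299.63: electronics → 6.25% → £18.726875
Shoe repair £30.86: taxable services → 6% → £1.8516
Photo printing (20 prints) £12.41: taxable services → 6% → £0.7446
Bar stool £43.91: home furniture → 5.75% → £2.524825
Graphic novel £16.13: books and periodicals → 0% → £0.00
27" monitor £194.31: electronics → 6.25% → £12.144375
Phone case £46.43: everything else → 9.75% → £4.526925
Unrounded tax sum = £40.5192 → £40.52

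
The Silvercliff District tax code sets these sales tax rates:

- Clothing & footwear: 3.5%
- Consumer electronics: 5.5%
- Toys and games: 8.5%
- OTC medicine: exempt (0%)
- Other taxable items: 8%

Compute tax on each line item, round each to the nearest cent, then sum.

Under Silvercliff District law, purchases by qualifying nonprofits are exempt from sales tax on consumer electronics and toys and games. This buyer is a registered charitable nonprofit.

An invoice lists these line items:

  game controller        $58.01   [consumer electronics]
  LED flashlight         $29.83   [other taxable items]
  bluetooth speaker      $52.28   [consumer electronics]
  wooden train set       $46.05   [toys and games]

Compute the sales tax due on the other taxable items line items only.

$2.39

LED flashlight $29.83: other taxable items → 8% → $2.39
Tax on other taxable items = $2.39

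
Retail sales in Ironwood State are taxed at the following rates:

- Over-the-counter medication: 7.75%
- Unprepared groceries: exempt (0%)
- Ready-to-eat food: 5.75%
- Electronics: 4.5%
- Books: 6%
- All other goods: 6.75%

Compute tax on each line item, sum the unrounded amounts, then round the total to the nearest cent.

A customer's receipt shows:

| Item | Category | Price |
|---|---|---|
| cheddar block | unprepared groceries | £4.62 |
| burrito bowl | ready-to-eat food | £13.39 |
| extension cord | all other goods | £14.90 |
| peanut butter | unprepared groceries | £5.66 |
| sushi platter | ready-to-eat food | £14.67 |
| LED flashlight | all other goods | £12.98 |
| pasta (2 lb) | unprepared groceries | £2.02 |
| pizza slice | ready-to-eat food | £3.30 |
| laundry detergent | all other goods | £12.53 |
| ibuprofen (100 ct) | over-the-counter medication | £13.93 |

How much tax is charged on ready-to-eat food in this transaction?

£1.80

Burrito bowl £13.39: ready-to-eat food → 5.75% → £0.769925
Sushi platter £14.67: ready-to-eat food → 5.75% → £0.843525
Pizza slice £3.30: ready-to-eat food → 5.75% → £0.18975
Tax on ready-to-eat food: unrounded sum = £1.8032 → £1.80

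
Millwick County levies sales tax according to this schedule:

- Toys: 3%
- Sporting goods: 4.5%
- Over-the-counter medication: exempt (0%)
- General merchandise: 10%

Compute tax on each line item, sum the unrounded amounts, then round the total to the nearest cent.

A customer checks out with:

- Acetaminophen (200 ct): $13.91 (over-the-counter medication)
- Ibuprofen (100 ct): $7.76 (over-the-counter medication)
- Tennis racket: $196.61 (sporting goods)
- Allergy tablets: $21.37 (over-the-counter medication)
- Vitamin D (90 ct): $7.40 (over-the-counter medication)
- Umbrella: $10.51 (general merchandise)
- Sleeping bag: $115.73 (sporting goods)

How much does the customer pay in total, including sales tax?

$388.40

Acetaminophen (200 ct) $13.91: over-the-counter medication → 0% → $0.00
Ibuprofen (100 ct) $7.76: over-the-counter medication → 0% → $0.00
Tennis racket $196.61: sporting goods → 4.5% → $8.84745
Allergy tablets $21.37: over-the-counter medication → 0% → $0.00
Vitamin D (90 ct) $7.40: over-the-counter medication → 0% → $0.00
Umbrella $10.51: general merchandise → 10% → $1.051
Sleeping bag $115.73: sporting goods → 4.5% → $5.20785
Subtotal = $373.29; unrounded tax = $15.1063 → $15.11; total due = $388.40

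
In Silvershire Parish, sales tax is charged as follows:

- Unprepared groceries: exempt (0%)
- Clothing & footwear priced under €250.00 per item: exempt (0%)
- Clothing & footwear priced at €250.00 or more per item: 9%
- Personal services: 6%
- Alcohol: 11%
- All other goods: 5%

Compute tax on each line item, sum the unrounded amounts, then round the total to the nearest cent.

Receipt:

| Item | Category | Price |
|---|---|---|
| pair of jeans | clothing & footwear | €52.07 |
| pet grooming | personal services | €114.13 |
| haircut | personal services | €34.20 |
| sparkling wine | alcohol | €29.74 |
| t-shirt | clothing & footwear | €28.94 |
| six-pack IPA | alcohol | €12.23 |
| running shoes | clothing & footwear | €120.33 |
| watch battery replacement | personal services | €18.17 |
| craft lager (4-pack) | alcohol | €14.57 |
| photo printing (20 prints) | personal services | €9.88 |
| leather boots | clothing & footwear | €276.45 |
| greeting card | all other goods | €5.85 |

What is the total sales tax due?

€41.98

Pair of jeans €52.07: clothing & footwear, under €250.00 → 0% → €0.00
Pet grooming €114.13: personal services → 6% → €6.8478
Haircut €34.20: personal services → 6% → €2.052
Sparkling wine €29.74: alcohol → 11% → €3.2714
T-shirt €28.94: clothing & footwear, under €250.00 → 0% → €0.00
Six-pack IPA €12.23: alcohol → 11% → €1.3453
Running shoes €120.33: clothing & footwear, under €250.00 → 0% → €0.00
Watch battery replacement €18.17: personal services → 6% → €1.0902
Craft lager (4-pack) €14.57: alcohol → 11% → €1.6027
Photo printing (20 prints) €9.88: personal services → 6% → €0.5928
Leather boots €276.45: clothing & footwear, €250.00 or more → 9% → €24.8805
Greeting card €5.85: all other goods → 5% → €0.2925
Unrounded tax sum = €41.9752 → €41.98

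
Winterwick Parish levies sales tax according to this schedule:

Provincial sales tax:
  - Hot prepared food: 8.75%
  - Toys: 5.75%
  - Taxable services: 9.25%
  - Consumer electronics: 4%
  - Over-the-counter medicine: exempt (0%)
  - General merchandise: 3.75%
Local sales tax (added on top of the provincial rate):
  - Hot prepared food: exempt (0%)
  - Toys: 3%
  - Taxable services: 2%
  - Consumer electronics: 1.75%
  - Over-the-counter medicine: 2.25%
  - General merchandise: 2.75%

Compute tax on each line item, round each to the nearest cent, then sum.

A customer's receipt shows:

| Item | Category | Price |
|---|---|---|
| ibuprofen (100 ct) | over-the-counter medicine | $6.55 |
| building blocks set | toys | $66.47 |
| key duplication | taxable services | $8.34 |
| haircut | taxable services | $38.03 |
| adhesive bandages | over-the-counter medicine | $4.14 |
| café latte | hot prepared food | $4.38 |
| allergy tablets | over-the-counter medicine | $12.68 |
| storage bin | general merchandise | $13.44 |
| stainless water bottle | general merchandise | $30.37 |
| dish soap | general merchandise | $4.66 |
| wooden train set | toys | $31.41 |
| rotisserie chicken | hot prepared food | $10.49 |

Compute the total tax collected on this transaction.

$18.76

Ibuprofen (100 ct) $6.55: over-the-counter medicine → 0% + 2.25% local = 2.25% → $0.15
Building blocks set $66.47: toys → 5.75% + 3% local = 8.75% → $5.82
Key duplication $8.34: taxable services → 9.25% + 2% local = 11.25% → $0.94
Haircut $38.03: taxable services → 9.25% + 2% local = 11.25% → $4.28
Adhesive bandages $4.14: over-the-counter medicine → 0% + 2.25% local = 2.25% → $0.09
Café latte $4.38: hot prepared food → 8.75% + 0% local = 8.75% → $0.38
Allergy tablets $12.68: over-the-counter medicine → 0% + 2.25% local = 2.25% → $0.29
Storage bin $13.44: general merchandise → 3.75% + 2.75% local = 6.5% → $0.87
Stainless water bottle $30.37: general merchandise → 3.75% + 2.75% local = 6.5% → $1.97
Dish soap $4.66: general merchandise → 3.75% + 2.75% local = 6.5% → $0.30
Wooden train set $31.41: toys → 5.75% + 3% local = 8.75% → $2.75
Rotisserie chicken $10.49: hot prepared food → 8.75% + 0% local = 8.75% → $0.92
Total tax = $0.15 + $5.82 + $0.94 + $4.28 + $0.09 + $0.38 + $0.29 + $0.87 + $1.97 + $0.30 + $2.75 + $0.92 = $18.76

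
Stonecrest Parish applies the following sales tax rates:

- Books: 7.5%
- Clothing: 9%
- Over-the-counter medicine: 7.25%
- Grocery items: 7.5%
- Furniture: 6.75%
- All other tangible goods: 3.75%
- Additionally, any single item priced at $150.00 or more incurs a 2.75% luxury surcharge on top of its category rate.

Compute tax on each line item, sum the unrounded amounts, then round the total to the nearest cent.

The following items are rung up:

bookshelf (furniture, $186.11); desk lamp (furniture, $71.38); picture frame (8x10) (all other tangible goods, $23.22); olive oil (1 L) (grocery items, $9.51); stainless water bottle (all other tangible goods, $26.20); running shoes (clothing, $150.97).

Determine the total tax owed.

$42.80

Bookshelf $186.11: furniture → 6.75% + 2.75% surcharge = 9.5% → $17.68045
Desk lamp $71.38: furniture → 6.75% → $4.81815
Picture frame (8x10) $23.22: all other tangible goods → 3.75% → $0.87075
Olive oil (1 L) $9.51: grocery items → 7.5% → $0.71325
Stainless water bottle $26.20: all other tangible goods → 3.75% → $0.9825
Running shoes $150.97: clothing → 9% + 2.75% surcharge = 11.75% → $17.738975
Unrounded tax sum = $42.804075 → $42.80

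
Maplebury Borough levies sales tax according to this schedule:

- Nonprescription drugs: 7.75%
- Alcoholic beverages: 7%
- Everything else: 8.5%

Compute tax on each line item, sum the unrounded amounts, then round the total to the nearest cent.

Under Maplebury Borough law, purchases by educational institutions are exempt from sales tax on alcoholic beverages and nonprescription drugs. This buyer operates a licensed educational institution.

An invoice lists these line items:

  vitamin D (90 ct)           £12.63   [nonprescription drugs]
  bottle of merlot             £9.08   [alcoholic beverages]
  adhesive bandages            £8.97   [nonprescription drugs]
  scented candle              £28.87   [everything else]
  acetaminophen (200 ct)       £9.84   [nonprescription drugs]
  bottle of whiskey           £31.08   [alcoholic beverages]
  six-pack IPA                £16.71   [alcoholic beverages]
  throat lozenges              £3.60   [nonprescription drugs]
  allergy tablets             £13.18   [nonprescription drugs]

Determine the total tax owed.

£2.45

Vitamin D (90 ct) £12.63: nonprescription drugs, buyer-exempt → 0% → £0.00
Bottle of merlot £9.08: alcoholic beverages, buyer-exempt → 0% → £0.00
Adhesive bandages £8.97: nonprescription drugs, buyer-exempt → 0% → £0.00
Scented candle £28.87: everything else → 8.5% → £2.45395
Acetaminophen (200 ct) £9.84: nonprescription drugs, buyer-exempt → 0% → £0.00
Bottle of whiskey £31.08: alcoholic beverages, buyer-exempt → 0% → £0.00
Six-pack IPA £16.71: alcoholic beverages, buyer-exempt → 0% → £0.00
Throat lozenges £3.60: nonprescription drugs, buyer-exempt → 0% → £0.00
Allergy tablets £13.18: nonprescription drugs, buyer-exempt → 0% → £0.00
Unrounded tax sum = £2.45395 → £2.45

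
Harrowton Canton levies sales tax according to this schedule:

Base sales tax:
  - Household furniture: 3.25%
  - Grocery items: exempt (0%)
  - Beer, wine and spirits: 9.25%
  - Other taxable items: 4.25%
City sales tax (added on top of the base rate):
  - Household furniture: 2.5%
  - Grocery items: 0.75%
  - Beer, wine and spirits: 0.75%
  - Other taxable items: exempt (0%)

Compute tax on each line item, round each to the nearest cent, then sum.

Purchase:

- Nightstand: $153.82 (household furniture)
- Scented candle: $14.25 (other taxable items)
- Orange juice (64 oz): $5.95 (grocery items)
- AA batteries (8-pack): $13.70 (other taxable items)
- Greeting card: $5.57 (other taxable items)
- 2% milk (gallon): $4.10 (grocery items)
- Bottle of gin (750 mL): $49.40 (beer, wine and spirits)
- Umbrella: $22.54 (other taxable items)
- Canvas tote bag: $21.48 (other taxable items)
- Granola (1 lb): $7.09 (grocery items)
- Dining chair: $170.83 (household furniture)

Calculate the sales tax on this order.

$27.02

Nightstand $153.82: household furniture → 3.25% + 2.5% city = 5.75% → $8.84
Scented candle $14.25: other taxable items → 4.25% + 0% city = 4.25% → $0.61
Orange juice (64 oz) $5.95: grocery items → 0% + 0.75% city = 0.75% → $0.04
AA batteries (8-pack) $13.70: other taxable items → 4.25% + 0% city = 4.25% → $0.58
Greeting card $5.57: other taxable items → 4.25% + 0% city = 4.25% → $0.24
2% milk (gallon) $4.10: grocery items → 0% + 0.75% city = 0.75% → $0.03
Bottle of gin (750 mL) $49.40: beer, wine and spirits → 9.25% + 0.75% city = 10% → $4.94
Umbrella $22.54: other taxable items → 4.25% + 0% city = 4.25% → $0.96
Canvas tote bag $21.48: other taxable items → 4.25% + 0% city = 4.25% → $0.91
Granola (1 lb) $7.09: grocery items → 0% + 0.75% city = 0.75% → $0.05
Dining chair $170.83: household furniture → 3.25% + 2.5% city = 5.75% → $9.82
Total tax = $8.84 + $0.61 + $0.04 + $0.58 + $0.24 + $0.03 + $4.94 + $0.96 + $0.91 + $0.05 + $9.82 = $27.02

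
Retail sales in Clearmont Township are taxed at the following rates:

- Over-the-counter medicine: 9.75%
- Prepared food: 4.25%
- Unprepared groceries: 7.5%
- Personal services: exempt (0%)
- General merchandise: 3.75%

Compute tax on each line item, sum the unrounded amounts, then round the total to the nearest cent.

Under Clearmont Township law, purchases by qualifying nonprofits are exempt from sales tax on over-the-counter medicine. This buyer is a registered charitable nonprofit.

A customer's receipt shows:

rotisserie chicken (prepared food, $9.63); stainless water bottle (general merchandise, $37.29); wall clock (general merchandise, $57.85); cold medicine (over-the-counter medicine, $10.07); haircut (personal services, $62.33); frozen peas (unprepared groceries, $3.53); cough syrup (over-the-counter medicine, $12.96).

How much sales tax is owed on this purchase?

Rotisserie chicken $9.63: prepared food → 4.25% → $0.409275
Stainless water bottle $37.29: general merchandise → 3.75% → $1.398375
Wall clock $57.85: general merchandise → 3.75% → $2.169375
Cold medicine $10.07: over-the-counter medicine, buyer-exempt → 0% → $0.00
Haircut $62.33: personal services → 0% → $0.00
Frozen peas $3.53: unprepared groceries → 7.5% → $0.26475
Cough syrup $12.96: over-the-counter medicine, buyer-exempt → 0% → $0.00
Unrounded tax sum = $4.241775 → $4.24

$4.24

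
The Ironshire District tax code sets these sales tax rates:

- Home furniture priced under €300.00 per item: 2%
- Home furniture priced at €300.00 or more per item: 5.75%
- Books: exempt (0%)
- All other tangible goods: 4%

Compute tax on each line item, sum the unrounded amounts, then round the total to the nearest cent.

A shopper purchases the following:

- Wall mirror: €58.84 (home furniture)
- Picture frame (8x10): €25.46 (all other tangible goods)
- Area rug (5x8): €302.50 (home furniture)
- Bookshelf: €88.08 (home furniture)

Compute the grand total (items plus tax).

Wall mirror €58.84: home furniture, under €300.00 → 2% → €1.1768
Picture frame (8x10) €25.46: all other tangible goods → 4% → €1.0184
Area rug (5x8) €302.50: home furniture, €300.00 or more → 5.75% → €17.39375
Bookshelf €88.08: home furniture, under €300.00 → 2% → €1.7616
Subtotal = €474.88; unrounded tax = €21.35055 → €21.35; total due = €496.23

€496.23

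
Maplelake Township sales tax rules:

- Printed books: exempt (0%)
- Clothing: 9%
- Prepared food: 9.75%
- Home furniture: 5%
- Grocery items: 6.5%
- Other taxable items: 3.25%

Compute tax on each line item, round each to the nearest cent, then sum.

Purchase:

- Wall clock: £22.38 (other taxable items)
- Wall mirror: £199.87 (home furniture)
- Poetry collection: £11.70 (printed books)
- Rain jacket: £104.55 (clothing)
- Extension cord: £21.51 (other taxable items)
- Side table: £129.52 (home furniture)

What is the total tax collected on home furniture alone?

£16.47

Wall mirror £199.87: home furniture → 5% → £9.99
Side table £129.52: home furniture → 5% → £6.48
Tax on home furniture = £9.99 + £6.48 = £16.47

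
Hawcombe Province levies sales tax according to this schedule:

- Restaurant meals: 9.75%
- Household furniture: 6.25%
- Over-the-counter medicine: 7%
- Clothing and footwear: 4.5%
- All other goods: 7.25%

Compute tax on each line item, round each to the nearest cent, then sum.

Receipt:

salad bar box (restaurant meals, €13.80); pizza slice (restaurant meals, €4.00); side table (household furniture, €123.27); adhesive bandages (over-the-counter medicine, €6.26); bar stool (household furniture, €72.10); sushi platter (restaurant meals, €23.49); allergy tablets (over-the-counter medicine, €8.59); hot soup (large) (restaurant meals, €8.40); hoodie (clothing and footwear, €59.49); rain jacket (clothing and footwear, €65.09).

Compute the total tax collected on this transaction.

Salad bar box €13.80: restaurant meals → 9.75% → €1.35
Pizza slice €4.00: restaurant meals → 9.75% → €0.39
Side table €123.27: household furniture → 6.25% → €7.70
Adhesive bandages €6.26: over-the-counter medicine → 7% → €0.44
Bar stool €72.10: household furniture → 6.25% → €4.51
Sushi platter €23.49: restaurant meals → 9.75% → €2.29
Allergy tablets €8.59: over-the-counter medicine → 7% → €0.60
Hot soup (large) €8.40: restaurant meals → 9.75% → €0.82
Hoodie €59.49: clothing and footwear → 4.5% → €2.68
Rain jacket €65.09: clothing and footwear → 4.5% → €2.93
Total tax = €1.35 + €0.39 + €7.70 + €0.44 + €4.51 + €2.29 + €0.60 + €0.82 + €2.68 + €2.93 = €23.71

€23.71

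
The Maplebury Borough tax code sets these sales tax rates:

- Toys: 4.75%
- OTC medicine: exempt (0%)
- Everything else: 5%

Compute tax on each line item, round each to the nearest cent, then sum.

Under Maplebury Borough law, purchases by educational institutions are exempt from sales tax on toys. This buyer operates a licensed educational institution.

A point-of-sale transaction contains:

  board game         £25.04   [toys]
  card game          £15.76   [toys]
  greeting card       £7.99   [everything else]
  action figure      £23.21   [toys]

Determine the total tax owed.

£0.40

Board game £25.04: toys, buyer-exempt → 0% → £0.00
Card game £15.76: toys, buyer-exempt → 0% → £0.00
Greeting card £7.99: everything else → 5% → £0.40
Action figure £23.21: toys, buyer-exempt → 0% → £0.00
Total tax = £0.40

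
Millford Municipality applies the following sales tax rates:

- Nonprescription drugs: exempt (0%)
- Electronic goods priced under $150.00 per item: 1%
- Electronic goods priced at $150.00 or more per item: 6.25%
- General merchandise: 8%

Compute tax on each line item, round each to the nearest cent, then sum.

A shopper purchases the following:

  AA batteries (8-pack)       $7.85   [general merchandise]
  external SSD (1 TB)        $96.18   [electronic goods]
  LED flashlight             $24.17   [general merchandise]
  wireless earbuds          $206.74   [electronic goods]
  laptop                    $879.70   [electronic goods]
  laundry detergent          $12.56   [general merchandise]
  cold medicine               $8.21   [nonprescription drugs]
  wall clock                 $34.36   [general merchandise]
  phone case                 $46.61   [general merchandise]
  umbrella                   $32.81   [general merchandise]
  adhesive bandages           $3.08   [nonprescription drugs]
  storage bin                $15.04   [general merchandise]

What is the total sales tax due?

AA batteries (8-pack) $7.85: general merchandise → 8% → $0.63
External SSD (1 TB) $96.18: electronic goods, under $150.00 → 1% → $0.96
LED flashlight $24.17: general merchandise → 8% → $1.93
Wireless earbuds $206.74: electronic goods, $150.00 or more → 6.25% → $12.92
Laptop $879.70: electronic goods, $150.00 or more → 6.25% → $54.98
Laundry detergent $12.56: general merchandise → 8% → $1.00
Cold medicine $8.21: nonprescription drugs → 0% → $0.00
Wall clock $34.36: general merchandise → 8% → $2.75
Phone case $46.61: general merchandise → 8% → $3.73
Umbrella $32.81: general merchandise → 8% → $2.62
Adhesive bandages $3.08: nonprescription drugs → 0% → $0.00
Storage bin $15.04: general merchandise → 8% → $1.20
Total tax = $0.63 + $0.96 + $1.93 + $12.92 + $54.98 + $1.00 + $2.75 + $3.73 + $2.62 + $1.20 = $82.72

$82.72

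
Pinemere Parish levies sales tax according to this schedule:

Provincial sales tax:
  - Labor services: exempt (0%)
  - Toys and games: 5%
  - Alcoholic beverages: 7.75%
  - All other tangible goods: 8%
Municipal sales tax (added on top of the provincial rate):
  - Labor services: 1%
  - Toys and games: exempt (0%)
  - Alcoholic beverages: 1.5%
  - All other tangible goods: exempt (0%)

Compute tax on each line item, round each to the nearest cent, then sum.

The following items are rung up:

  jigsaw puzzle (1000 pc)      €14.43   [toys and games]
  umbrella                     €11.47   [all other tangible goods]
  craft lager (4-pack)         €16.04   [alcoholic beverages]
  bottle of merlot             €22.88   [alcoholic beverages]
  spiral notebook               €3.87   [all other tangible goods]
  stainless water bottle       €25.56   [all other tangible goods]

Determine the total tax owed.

Jigsaw puzzle (1000 pc) €14.43: toys and games → 5% + 0% municipal = 5% → €0.72
Umbrella €11.47: all other tangible goods → 8% + 0% municipal = 8% → €0.92
Craft lager (4-pack) €16.04: alcoholic beverages → 7.75% + 1.5% municipal = 9.25% → €1.48
Bottle of merlot €22.88: alcoholic beverages → 7.75% + 1.5% municipal = 9.25% → €2.12
Spiral notebook €3.87: all other tangible goods → 8% + 0% municipal = 8% → €0.31
Stainless water bottle €25.56: all other tangible goods → 8% + 0% municipal = 8% → €2.04
Total tax = €0.72 + €0.92 + €1.48 + €2.12 + €0.31 + €2.04 = €7.59

€7.59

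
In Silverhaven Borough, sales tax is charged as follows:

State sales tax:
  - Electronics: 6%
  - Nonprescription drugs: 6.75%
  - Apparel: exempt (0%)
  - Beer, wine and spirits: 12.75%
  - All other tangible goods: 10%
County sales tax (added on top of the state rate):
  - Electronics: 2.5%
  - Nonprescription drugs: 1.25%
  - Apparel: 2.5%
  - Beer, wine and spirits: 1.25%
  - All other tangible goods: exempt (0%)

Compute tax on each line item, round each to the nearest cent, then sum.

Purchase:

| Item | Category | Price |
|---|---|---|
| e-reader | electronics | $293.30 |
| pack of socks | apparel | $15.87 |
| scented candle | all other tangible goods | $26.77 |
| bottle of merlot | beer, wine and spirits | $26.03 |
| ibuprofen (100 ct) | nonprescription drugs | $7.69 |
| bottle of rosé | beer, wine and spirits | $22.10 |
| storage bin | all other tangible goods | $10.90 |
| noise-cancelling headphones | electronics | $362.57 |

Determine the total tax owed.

E-reader $293.30: electronics → 6% + 2.5% county = 8.5% → $24.93
Pack of socks $15.87: apparel → 0% + 2.5% county = 2.5% → $0.40
Scented candle $26.77: all other tangible goods → 10% + 0% county = 10% → $2.68
Bottle of merlot $26.03: beer, wine and spirits → 12.75% + 1.25% county = 14% → $3.64
Ibuprofen (100 ct) $7.69: nonprescription drugs → 6.75% + 1.25% county = 8% → $0.62
Bottle of rosé $22.10: beer, wine and spirits → 12.75% + 1.25% county = 14% → $3.09
Storage bin $10.90: all other tangible goods → 10% + 0% county = 10% → $1.09
Noise-cancelling headphones $362.57: electronics → 6% + 2.5% county = 8.5% → $30.82
Total tax = $24.93 + $0.40 + $2.68 + $3.64 + $0.62 + $3.09 + $1.09 + $30.82 = $67.27

$67.27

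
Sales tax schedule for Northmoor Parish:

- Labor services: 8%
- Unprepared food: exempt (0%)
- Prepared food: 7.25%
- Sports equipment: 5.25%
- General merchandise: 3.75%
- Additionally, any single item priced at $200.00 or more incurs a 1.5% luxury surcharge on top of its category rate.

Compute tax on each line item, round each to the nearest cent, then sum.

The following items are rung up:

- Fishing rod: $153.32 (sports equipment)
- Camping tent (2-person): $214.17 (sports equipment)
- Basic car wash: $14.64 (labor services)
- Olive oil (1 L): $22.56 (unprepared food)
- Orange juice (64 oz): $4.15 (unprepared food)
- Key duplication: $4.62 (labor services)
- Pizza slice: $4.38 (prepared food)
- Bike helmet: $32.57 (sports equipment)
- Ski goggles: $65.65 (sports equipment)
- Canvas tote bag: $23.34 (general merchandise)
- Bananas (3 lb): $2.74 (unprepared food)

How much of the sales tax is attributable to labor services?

$1.54

Basic car wash $14.64: labor services → 8% → $1.17
Key duplication $4.62: labor services → 8% → $0.37
Tax on labor services = $1.17 + $0.37 = $1.54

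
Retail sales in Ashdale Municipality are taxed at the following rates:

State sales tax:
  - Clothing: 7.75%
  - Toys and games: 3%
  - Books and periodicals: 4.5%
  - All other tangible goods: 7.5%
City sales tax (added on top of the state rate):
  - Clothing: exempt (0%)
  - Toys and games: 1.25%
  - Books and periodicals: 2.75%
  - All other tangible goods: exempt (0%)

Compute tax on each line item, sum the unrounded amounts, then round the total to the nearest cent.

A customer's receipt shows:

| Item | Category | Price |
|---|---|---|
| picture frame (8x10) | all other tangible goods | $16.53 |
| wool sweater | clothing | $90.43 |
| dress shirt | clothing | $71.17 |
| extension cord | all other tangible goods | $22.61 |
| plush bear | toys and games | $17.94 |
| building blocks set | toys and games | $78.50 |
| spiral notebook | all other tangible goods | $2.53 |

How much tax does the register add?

Picture frame (8x10) $16.53: all other tangible goods → 7.5% + 0% city = 7.5% → $1.23975
Wool sweater $90.43: clothing → 7.75% + 0% city = 7.75% → $7.008325
Dress shirt $71.17: clothing → 7.75% + 0% city = 7.75% → $5.515675
Extension cord $22.61: all other tangible goods → 7.5% + 0% city = 7.5% → $1.69575
Plush bear $17.94: toys and games → 3% + 1.25% city = 4.25% → $0.76245
Building blocks set $78.50: toys and games → 3% + 1.25% city = 4.25% → $3.33625
Spiral notebook $2.53: all other tangible goods → 7.5% + 0% city = 7.5% → $0.18975
Unrounded tax sum = $19.74795 → $19.75

$19.75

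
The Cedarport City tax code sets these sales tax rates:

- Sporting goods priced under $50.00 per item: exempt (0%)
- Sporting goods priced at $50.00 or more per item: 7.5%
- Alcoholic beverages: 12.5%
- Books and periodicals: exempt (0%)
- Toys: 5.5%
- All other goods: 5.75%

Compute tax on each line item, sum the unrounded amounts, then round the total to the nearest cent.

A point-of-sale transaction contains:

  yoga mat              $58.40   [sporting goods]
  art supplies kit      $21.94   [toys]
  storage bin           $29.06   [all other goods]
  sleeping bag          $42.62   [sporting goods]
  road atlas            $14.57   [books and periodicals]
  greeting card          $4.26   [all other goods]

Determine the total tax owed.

$7.50

Yoga mat $58.40: sporting goods, $50.00 or more → 7.5% → $4.38
Art supplies kit $21.94: toys → 5.5% → $1.2067
Storage bin $29.06: all other goods → 5.75% → $1.67095
Sleeping bag $42.62: sporting goods, under $50.00 → 0% → $0.00
Road atlas $14.57: books and periodicals → 0% → $0.00
Greeting card $4.26: all other goods → 5.75% → $0.24495
Unrounded tax sum = $7.5026 → $7.50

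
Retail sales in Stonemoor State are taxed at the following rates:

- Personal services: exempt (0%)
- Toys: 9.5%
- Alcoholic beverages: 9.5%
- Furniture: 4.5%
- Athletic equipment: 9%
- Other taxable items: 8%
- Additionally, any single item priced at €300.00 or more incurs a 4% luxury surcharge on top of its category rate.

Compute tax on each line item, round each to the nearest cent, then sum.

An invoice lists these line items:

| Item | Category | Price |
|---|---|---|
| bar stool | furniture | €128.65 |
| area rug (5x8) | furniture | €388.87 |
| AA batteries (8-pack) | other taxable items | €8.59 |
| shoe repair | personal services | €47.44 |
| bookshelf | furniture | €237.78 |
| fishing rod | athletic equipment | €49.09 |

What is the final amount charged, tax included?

€915.07

Bar stool €128.65: furniture → 4.5% → €5.79
Area rug (5x8) €388.87: furniture → 4.5% + 4% surcharge = 8.5% → €33.05
AA batteries (8-pack) €8.59: other taxable items → 8% → €0.69
Shoe repair €47.44: personal services → 0% → €0.00
Bookshelf €237.78: furniture → 4.5% → €10.70
Fishing rod €49.09: athletic equipment → 9% → €4.42
Subtotal = €860.42; tax = €54.65; total due = €915.07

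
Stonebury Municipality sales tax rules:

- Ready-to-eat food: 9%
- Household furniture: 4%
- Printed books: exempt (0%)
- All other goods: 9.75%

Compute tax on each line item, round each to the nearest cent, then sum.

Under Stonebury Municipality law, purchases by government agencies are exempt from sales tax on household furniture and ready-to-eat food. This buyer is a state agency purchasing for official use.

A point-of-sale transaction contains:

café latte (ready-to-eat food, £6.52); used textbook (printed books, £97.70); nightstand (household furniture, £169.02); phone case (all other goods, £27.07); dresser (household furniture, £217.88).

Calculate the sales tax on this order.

£2.64

Café latte £6.52: ready-to-eat food, buyer-exempt → 0% → £0.00
Used textbook £97.70: printed books → 0% → £0.00
Nightstand £169.02: household furniture, buyer-exempt → 0% → £0.00
Phone case £27.07: all other goods → 9.75% → £2.64
Dresser £217.88: household furniture, buyer-exempt → 0% → £0.00
Total tax = £2.64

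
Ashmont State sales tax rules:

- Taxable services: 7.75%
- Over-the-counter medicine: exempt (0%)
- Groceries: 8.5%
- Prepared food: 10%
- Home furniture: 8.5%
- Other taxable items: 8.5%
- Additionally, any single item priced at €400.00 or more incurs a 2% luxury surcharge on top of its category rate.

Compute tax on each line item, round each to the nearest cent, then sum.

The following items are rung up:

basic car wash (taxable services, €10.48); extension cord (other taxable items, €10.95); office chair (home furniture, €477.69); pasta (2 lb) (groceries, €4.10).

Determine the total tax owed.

Basic car wash €10.48: taxable services → 7.75% → €0.81
Extension cord €10.95: other taxable items → 8.5% → €0.93
Office chair €477.69: home furniture → 8.5% + 2% surcharge = 10.5% → €50.16
Pasta (2 lb) €4.10: groceries → 8.5% → €0.35
Total tax = €0.81 + €0.93 + €50.16 + €0.35 = €52.25

€52.25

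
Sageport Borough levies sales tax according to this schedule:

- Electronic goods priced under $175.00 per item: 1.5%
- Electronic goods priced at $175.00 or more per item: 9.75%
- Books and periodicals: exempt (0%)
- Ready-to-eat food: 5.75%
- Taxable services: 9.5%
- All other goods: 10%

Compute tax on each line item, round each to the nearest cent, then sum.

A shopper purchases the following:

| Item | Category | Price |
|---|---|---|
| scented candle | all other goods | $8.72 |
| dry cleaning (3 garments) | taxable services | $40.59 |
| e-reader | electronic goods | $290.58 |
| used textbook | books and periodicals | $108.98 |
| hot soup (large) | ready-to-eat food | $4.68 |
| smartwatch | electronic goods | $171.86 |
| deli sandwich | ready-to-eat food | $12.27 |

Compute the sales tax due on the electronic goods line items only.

$30.91

E-reader $290.58: electronic goods, $175.00 or more → 9.75% → $28.33
Smartwatch $171.86: electronic goods, under $175.00 → 1.5% → $2.58
Tax on electronic goods = $28.33 + $2.58 = $30.91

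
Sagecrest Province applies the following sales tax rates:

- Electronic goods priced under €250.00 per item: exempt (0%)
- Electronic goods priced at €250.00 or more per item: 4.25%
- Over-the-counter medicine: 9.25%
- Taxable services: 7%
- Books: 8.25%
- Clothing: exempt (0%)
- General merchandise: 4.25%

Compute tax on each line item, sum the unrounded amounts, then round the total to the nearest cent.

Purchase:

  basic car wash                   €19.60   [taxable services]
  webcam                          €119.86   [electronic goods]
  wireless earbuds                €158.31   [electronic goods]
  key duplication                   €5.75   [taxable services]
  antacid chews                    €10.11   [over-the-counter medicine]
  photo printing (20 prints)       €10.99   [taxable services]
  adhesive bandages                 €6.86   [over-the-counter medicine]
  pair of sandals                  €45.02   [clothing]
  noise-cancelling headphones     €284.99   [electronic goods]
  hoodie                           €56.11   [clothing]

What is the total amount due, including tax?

Basic car wash €19.60: taxable services → 7% → €1.372
Webcam €119.86: electronic goods, under €250.00 → 0% → €0.00
Wireless earbuds €158.31: electronic goods, under €250.00 → 0% → €0.00
Key duplication €5.75: taxable services → 7% → €0.4025
Antacid chews €10.11: over-the-counter medicine → 9.25% → €0.935175
Photo printing (20 prints) €10.99: taxable services → 7% → €0.7693
Adhesive bandages €6.86: over-the-counter medicine → 9.25% → €0.63455
Pair of sandals €45.02: clothing → 0% → €0.00
Noise-cancelling headphones €284.99: electronic goods, €250.00 or more → 4.25% → €12.112075
Hoodie €56.11: clothing → 0% → €0.00
Subtotal = €717.60; unrounded tax = €16.2256 → €16.23; total due = €733.83

€733.83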